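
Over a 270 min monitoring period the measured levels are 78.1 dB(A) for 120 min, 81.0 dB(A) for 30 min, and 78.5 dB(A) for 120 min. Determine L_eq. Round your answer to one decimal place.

L_eq = 10·log₁₀[(1/T)·Σ tᵢ·10^(Lᵢ/10)] with T = 270 min.
Σ tᵢ·10^(Lᵢ/10) = 120·10^(78.1/10) + 30·10^(81.0/10) + 120·10^(78.5/10) = 2.002e+10.
L_eq = 10·log₁₀(2.002e+10/270) = 78.70 dB(A).

78.7 dB(A)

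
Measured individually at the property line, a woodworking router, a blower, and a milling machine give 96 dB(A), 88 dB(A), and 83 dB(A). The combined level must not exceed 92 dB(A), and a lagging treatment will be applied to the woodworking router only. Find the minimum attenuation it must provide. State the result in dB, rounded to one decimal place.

7.2 dB

The untreated sources together contribute 10^(88/10) + 10^(83/10) = 8.305e+08, i.e. 89.19 dB(A).
The limit corresponds to 10^(92/10) = 1.585e+09; subtracting the fixed part leaves 7.544e+08 for the woodworking router, i.e. 88.78 dB(A).
Required insertion loss = 96 − 88.78 = 7.22 dB.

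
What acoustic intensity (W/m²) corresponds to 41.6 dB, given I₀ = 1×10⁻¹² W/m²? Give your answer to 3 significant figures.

1.45e-08 W/m²

I = I₀·10^(L/10) = 10⁻¹² × 10^(41.6/10) = 10^(-7.840).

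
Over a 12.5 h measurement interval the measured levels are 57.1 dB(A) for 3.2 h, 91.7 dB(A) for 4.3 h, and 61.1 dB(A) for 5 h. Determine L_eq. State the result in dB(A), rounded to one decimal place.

The energy average is taken in the linear domain: L_eq = 10·log₁₀[(Σ tᵢ·10^(Lᵢ/10))/T], T = 12.5 h.
Σ tᵢ·10^(Lᵢ/10) = 3.2·10^(57.1/10) + 4.3·10^(91.7/10) + 5·10^(61.1/10) = 6.368e+09.
L_eq = 10·log₁₀(6.368e+09/12.5) = 87.07 dB(A).

87.1 dB(A)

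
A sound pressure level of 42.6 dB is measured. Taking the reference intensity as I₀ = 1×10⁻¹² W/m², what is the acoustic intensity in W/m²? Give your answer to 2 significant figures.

L = 10·log₁₀(I/I₀) ⇒ I = I₀·10^(L/10) = 10⁻¹² × 10^4.26.

1.8e-08 W/m²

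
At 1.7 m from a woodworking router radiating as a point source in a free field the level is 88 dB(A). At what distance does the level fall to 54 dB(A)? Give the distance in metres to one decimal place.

85.2 m

Point-source spreading drops the level by 20·log₁₀(r₂/r₁); inverting, r₂/r₁ = 10^(ΔL/20).
r₂ = 1.7·10^((88−54)/20) = 1.7·10^(34.0/20) = 85.20 m.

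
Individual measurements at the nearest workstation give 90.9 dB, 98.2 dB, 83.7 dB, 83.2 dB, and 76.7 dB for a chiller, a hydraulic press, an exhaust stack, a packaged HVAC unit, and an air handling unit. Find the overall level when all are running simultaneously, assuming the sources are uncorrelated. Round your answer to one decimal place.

99.2 dB

Incoherent sources combine by intensity addition: L_total = 10·log₁₀(Σ 10^(L_i/10)).
Σ 10^(L/10) = 10^(90.9/10) + 10^(98.2/10) + 10^(83.7/10) + 10^(83.2/10) + 10^(76.7/10) = 8.327e+09.
L_total = 10·log₁₀(8.327e+09) = 99.21 dB.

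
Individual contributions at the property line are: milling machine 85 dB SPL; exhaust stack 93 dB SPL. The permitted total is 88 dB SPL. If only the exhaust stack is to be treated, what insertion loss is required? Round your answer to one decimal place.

The untreated sources together contribute 10^(85/10) = 3.162e+08, i.e. 85.00 dB SPL.
To meet 88 dB SPL overall, the treated exhaust stack may contribute at most 10^(88/10) − 3.162e+08 = 3.147e+08, i.e. 84.98 dB SPL.
So the exhaust stack must be reduced from 93 to 84.98 dB SPL: IL = 8.02 dB.

8.0 dB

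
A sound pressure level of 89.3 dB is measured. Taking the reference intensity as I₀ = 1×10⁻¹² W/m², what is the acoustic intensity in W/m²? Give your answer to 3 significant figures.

0.000851 W/m²

I/I₀ = 10^(89.3/10) = 8.511e+08, so I = 8.511e+08 × 10⁻¹² W/m².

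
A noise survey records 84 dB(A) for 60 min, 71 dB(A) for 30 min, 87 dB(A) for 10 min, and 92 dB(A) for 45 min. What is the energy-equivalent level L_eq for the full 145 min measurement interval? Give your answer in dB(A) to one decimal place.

L_eq = 10·log₁₀[(1/T)·Σ tᵢ·10^(Lᵢ/10)] with T = 145 min.
Σ tᵢ·10^(Lᵢ/10) = 60·10^(84/10) + 30·10^(71/10) + 10·10^(87/10) + 45·10^(92/10) = 9.178e+10.
L_eq = 10·log₁₀(9.178e+10/145) = 88.01 dB(A).

88.0 dB(A)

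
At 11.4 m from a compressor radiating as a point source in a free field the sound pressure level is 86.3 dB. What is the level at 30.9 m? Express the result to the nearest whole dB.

Spherical spreading from a point source gives a 20·log₁₀(r₂/r₁) drop.
L₂ = 86.3 − 20·log₁₀(30.9/11.4) = 86.3 − 8.661 = 77.64 dB.

78 dB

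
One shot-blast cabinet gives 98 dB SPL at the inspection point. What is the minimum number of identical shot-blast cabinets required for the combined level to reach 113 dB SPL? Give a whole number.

32

The shortfall is 113 − 98 = 15.0 dB, and N units add 10·log₁₀ N, so need 10·log₁₀ N ≥ 15.0.
N ≥ 10^(15.0/10) = 31.623, so N = 32.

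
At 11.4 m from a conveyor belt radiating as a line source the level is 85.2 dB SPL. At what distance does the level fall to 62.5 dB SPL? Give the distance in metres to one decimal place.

For a line source L₁ − L₂ = 10·log₁₀(r₂/r₁), so r₂ = r₁·10^((L₁−L₂)/10).
r₂ = 11.4·10^((85.2−62.5)/10) = 11.4·10^(22.7/10) = 2122.78 m.

2122.8 m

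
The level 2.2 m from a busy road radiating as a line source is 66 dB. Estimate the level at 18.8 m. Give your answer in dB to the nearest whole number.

57 dB

Line-source attenuation: ΔL = 10·log₁₀(r₂/r₁) = 10·log₁₀(18.8/2.2) = 9.317 dB.
L₂ = 66 − 10·log₁₀(18.8/2.2) = 66 − 9.317 = 56.68 dB.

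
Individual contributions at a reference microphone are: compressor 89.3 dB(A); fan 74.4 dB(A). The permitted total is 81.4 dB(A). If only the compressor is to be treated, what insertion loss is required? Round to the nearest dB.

9 dB

The untreated sources together contribute 10^(74.4/10) = 2.754e+07, i.e. 74.40 dB(A).
The limit corresponds to 10^(81.4/10) = 1.380e+08; subtracting the fixed part leaves 1.105e+08 for the compressor, i.e. 80.43 dB(A).
So the compressor must be reduced from 89.3 to 80.43 dB(A): IL = 8.87 dB.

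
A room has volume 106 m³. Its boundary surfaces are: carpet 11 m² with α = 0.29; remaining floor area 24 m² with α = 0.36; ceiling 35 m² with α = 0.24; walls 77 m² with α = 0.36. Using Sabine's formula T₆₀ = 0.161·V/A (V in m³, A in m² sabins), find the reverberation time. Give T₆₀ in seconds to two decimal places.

0.36 s

Total absorption A = 11·0.29 + 24·0.36 + 35·0.24 + 77·0.36 = 47.95 m² sabins.
T₆₀ = 0.161 × 106 / 47.95 = 0.356 s.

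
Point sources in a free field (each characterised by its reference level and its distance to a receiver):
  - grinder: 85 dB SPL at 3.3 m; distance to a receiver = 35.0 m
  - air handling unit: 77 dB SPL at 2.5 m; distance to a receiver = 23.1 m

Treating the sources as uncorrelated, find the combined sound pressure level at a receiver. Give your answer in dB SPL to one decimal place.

65.3 dB SPL

First find each source's level at the receiver (point-source: −20·log₁₀(r/r_ref)), then combine on an intensity basis.
grinder: 85 − 20·log₁₀(35.0/3.3) = 85 − 20.51 = 64.49 dB SPL.
air handling unit: 77 − 20·log₁₀(23.1/2.5) = 77 − 19.31 = 57.69 dB SPL.
Σ 10^(L/10) = 3.398e+06 → L_total = 10·log₁₀(3.398e+06) = 65.31 dB SPL.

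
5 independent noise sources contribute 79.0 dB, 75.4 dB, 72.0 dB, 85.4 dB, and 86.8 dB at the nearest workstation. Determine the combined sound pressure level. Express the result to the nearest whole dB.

For uncorrelated sources the intensities add, so convert each level to linear form, sum, and take 10·log₁₀ of the total.
Σ 10^(L/10) = 10^(79.0/10) + 10^(75.4/10) + 10^(72.0/10) + 10^(85.4/10) + 10^(86.8/10) = 9.553e+08.
L_total = 10·log₁₀(9.553e+08) = 89.80 dB.

90 dB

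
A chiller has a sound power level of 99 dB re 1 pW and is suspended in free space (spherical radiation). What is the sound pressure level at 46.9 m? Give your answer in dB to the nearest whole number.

55 dB

Free-field spherical radiation: L_p = L_w − 10·log₁₀(4π·r²), r = 46.9 m.
4π·r² = 2.764e+04 m², 10·log₁₀ of that is 44.416 dB.
L_p = 99 − 44.416 = 54.58 dB.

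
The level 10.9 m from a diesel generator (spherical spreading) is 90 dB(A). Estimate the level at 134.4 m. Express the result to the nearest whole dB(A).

Point-source attenuation: ΔL = 20·log₁₀(r₂/r₁) = 20·log₁₀(134.4/10.9) = 21.819 dB.
L₂ = 90 − 20·log₁₀(134.4/10.9) = 90 − 21.819 = 68.18 dB(A).

68 dB(A)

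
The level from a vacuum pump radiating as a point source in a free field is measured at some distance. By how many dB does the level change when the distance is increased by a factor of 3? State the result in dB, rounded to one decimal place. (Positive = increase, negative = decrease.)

-9.5 dB

With spherical spreading the level changes by −20·log₁₀(r₂/r₁).
ΔL = −20·log₁₀(3) = -9.54 dB.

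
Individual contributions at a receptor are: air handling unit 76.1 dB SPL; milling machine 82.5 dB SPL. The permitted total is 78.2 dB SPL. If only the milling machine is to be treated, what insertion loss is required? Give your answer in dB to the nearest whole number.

Everything except the milling machine sums to 10^(76.1/10) = 4.074e+07 in linear terms, 76.10 dB SPL.
To meet 78.2 dB SPL overall, the treated milling machine may contribute at most 10^(78.2/10) − 4.074e+07 = 2.533e+07, i.e. 74.04 dB SPL.
Required insertion loss = 82.5 − 74.04 = 8.46 dB.

8 dB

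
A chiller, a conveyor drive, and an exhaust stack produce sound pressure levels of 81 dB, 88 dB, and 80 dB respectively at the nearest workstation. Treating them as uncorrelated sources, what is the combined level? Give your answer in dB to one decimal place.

Incoherent sources combine by intensity addition: L_total = 10·log₁₀(Σ 10^(L_i/10)).
Σ 10^(L/10) = 10^(81/10) + 10^(88/10) + 10^(80/10) = 8.568e+08.
L_total = 10·log₁₀(8.568e+08) = 89.33 dB.

89.3 dB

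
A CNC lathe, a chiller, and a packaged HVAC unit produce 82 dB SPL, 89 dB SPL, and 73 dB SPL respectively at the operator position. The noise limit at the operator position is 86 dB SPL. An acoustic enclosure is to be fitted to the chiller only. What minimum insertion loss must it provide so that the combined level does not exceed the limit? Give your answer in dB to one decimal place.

The untreated sources together contribute 10^(82/10) + 10^(73/10) = 1.784e+08, i.e. 82.51 dB SPL.
To meet 86 dB SPL overall, the treated chiller may contribute at most 10^(86/10) − 1.784e+08 = 2.197e+08, i.e. 83.42 dB SPL.
Required insertion loss = 89 − 83.42 = 5.58 dB.

5.6 dB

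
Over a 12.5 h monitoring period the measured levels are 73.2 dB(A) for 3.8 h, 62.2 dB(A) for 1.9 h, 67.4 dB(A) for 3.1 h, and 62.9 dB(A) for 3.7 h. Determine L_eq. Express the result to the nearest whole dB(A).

69 dB(A)

L_eq = 10·log₁₀[(1/T)·Σ tᵢ·10^(Lᵢ/10)] with T = 12.5 h.
Σ tᵢ·10^(Lᵢ/10) = 3.8·10^(73.2/10) + 1.9·10^(62.2/10) + 3.1·10^(67.4/10) + 3.7·10^(62.9/10) = 1.068e+08.
L_eq = 10·log₁₀(1.068e+08/12.5) = 69.32 dB(A).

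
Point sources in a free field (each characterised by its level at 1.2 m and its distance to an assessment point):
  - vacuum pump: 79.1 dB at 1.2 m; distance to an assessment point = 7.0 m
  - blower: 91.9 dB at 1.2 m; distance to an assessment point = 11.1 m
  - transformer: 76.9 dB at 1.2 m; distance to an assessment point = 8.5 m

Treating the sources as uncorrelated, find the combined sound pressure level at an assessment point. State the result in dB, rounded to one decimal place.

Propagate each source to the receiver with L = L_ref − 20·log₁₀(r/r_ref), then add intensities.
vacuum pump: 79.1 − 20·log₁₀(7.0/1.2) = 79.1 − 15.32 = 63.78 dB.
blower: 91.9 − 20·log₁₀(11.1/1.2) = 91.9 − 19.32 = 72.58 dB.
transformer: 76.9 − 20·log₁₀(8.5/1.2) = 76.9 − 17.00 = 59.90 dB.
Σ 10^(L/10) = 2.147e+07 → L_total = 10·log₁₀(2.147e+07) = 73.32 dB.

73.3 dB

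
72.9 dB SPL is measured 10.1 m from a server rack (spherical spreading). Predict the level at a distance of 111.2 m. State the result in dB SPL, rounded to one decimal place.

For a point source, L₂ = L₁ − 20·log₁₀(r₂/r₁).
L₂ = 72.9 − 20·log₁₀(111.2/10.1) = 72.9 − 20.836 = 52.06 dB SPL.

52.1 dB SPL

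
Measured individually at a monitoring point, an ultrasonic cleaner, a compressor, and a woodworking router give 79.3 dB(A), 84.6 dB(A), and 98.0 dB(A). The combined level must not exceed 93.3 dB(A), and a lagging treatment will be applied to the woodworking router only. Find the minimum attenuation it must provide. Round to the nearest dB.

6 dB

The untreated sources together contribute 10^(79.3/10) + 10^(84.6/10) = 3.735e+08, i.e. 85.72 dB(A).
The limit corresponds to 10^(93.3/10) = 2.138e+09; subtracting the fixed part leaves 1.764e+09 for the woodworking router, i.e. 92.47 dB(A).
Required insertion loss = 98.0 − 92.47 = 5.53 dB.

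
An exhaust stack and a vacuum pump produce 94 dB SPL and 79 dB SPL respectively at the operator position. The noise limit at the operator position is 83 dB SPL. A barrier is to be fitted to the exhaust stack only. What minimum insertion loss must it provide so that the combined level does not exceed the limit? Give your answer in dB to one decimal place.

Everything except the exhaust stack sums to 10^(79/10) = 7.943e+07 in linear terms, 79.00 dB SPL.
To meet 83 dB SPL overall, the treated exhaust stack may contribute at most 10^(83/10) − 7.943e+07 = 1.201e+08, i.e. 80.80 dB SPL.
Required insertion loss = 94 − 80.80 = 13.20 dB.

13.2 dB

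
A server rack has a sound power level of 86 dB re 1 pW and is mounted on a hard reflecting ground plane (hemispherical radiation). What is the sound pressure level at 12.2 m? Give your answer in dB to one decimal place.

56.3 dB

Free-field hemispherical radiation: L_p = L_w − 10·log₁₀(2π·r²), r = 12.2 m.
2π·r² = 935.2 m², 10·log₁₀ of that is 29.709 dB.
L_p = 86 − 29.709 = 56.29 dB.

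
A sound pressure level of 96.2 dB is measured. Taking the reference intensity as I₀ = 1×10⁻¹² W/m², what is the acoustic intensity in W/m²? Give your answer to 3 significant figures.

0.00417 W/m²

I/I₀ = 10^(96.2/10) = 4.169e+09, so I = 4.169e+09 × 10⁻¹² W/m².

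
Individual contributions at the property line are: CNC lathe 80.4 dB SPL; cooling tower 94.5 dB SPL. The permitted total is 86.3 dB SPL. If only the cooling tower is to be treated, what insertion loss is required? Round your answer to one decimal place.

Fixed contribution from the other source: Σ 10^(L/10) = 10^(80.4/10) = 1.096e+08 (80.40 dB SPL).
To meet 86.3 dB SPL overall, the treated cooling tower may contribute at most 10^(86.3/10) − 1.096e+08 = 3.169e+08, i.e. 85.01 dB SPL.
So the cooling tower must be reduced from 94.5 to 85.01 dB SPL: IL = 9.49 dB.

9.5 dB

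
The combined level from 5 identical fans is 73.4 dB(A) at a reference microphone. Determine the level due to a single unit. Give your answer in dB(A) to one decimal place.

66.4 dB(A)

Dividing the total intensity by 5 lowers the level by 10·log₁₀ 5 = 6.990 dB: L₁ = 73.4 − 6.990.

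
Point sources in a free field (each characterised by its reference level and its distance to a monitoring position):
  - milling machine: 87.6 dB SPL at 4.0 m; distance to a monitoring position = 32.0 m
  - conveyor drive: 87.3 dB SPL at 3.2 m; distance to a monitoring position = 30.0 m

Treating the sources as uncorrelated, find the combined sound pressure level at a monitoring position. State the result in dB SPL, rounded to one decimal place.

First find each source's level at the receiver (point-source: −20·log₁₀(r/r_ref)), then combine on an intensity basis.
milling machine: 87.6 − 20·log₁₀(32.0/4.0) = 87.6 − 18.06 = 69.54 dB SPL.
conveyor drive: 87.3 − 20·log₁₀(30.0/3.2) = 87.3 − 19.44 = 67.86 dB SPL.
Σ 10^(L/10) = 1.510e+07 → L_total = 10·log₁₀(1.510e+07) = 71.79 dB SPL.

71.8 dB SPL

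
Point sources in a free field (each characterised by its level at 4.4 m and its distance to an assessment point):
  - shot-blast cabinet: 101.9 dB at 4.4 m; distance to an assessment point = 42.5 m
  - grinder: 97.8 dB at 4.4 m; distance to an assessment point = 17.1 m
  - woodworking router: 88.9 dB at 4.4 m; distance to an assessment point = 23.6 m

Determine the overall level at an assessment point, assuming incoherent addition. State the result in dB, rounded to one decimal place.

87.7 dB

First find each source's level at the receiver (point-source: −20·log₁₀(r/r_ref)), then combine on an intensity basis.
shot-blast cabinet: 101.9 − 20·log₁₀(42.5/4.4) = 101.9 − 19.70 = 82.20 dB.
grinder: 97.8 − 20·log₁₀(17.1/4.4) = 97.8 − 11.79 = 86.01 dB.
woodworking router: 88.9 − 20·log₁₀(23.6/4.4) = 88.9 − 14.59 = 74.31 dB.
Σ 10^(L/10) = 5.919e+08 → L_total = 10·log₁₀(5.919e+08) = 87.72 dB.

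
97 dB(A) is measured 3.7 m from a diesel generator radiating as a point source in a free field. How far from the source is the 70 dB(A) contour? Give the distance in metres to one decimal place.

82.8 m

Point-source spreading drops the level by 20·log₁₀(r₂/r₁); inverting, r₂/r₁ = 10^(ΔL/20).
r₂ = 3.7·10^((97−70)/20) = 3.7·10^(27.0/20) = 82.83 m.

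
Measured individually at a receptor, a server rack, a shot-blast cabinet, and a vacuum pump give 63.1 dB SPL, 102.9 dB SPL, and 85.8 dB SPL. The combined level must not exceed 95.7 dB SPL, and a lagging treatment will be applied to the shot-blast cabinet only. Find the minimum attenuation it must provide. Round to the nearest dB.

Fixed contribution from the other sources: Σ 10^(L/10) = 10^(63.1/10) + 10^(85.8/10) = 3.822e+08 (85.82 dB SPL).
The limit corresponds to 10^(95.7/10) = 3.715e+09; subtracting the fixed part leaves 3.333e+09 for the shot-blast cabinet, i.e. 95.23 dB SPL.
So the shot-blast cabinet must be reduced from 102.9 to 95.23 dB SPL: IL = 7.67 dB.

8 dB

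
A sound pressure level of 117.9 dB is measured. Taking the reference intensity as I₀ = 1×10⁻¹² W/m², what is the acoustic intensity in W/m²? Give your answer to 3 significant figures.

L = 10·log₁₀(I/I₀) ⇒ I = I₀·10^(L/10) = 10⁻¹² × 10^11.79.

0.617 W/m²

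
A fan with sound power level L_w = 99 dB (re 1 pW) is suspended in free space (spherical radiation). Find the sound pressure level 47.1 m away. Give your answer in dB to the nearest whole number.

Free-field spherical radiation: L_p = L_w − 10·log₁₀(4π·r²), r = 47.1 m.
4π·r² = 2.788e+04 m², 10·log₁₀ of that is 44.453 dB.
L_p = 99 − 44.453 = 54.55 dB.

55 dB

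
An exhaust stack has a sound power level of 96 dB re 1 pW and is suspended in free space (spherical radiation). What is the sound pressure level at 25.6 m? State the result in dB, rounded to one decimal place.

L_p = L_w − 10·log₁₀(4π·r²) with r = 25.6 m.
4π·r² = 8235 m², 10·log₁₀ of that is 39.157 dB.
L_p = 96 − 39.157 = 56.84 dB.

56.8 dB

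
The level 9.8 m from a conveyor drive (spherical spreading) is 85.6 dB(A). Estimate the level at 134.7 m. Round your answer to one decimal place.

62.8 dB(A)

For a point source, L₂ = L₁ − 20·log₁₀(r₂/r₁).
L₂ = 85.6 − 20·log₁₀(134.7/9.8) = 85.6 − 22.763 = 62.84 dB(A).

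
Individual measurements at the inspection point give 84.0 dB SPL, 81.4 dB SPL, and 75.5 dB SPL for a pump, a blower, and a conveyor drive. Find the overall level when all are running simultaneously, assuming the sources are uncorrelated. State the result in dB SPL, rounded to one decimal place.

86.3 dB SPL

Incoherent sources combine by intensity addition: L_total = 10·log₁₀(Σ 10^(L_i/10)).
Σ 10^(L/10) = 10^(84.0/10) + 10^(81.4/10) + 10^(75.5/10) = 4.247e+08.
L_total = 10·log₁₀(4.247e+08) = 86.28 dB SPL.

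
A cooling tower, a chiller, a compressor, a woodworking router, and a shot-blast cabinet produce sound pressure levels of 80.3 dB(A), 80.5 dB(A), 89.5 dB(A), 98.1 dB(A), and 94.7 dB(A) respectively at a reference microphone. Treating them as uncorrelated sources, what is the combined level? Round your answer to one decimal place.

Incoherent sources combine by intensity addition: L_total = 10·log₁₀(Σ 10^(L_i/10)).
Σ 10^(L/10) = 10^(80.3/10) + 10^(80.5/10) + 10^(89.5/10) + 10^(98.1/10) + 10^(94.7/10) = 1.052e+10.
L_total = 10·log₁₀(1.052e+10) = 100.22 dB(A).

100.2 dB(A)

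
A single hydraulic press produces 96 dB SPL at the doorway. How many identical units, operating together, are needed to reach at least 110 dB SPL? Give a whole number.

The shortfall is 110 − 96 = 14.0 dB, and N units add 10·log₁₀ N, so need 10·log₁₀ N ≥ 14.0.
N ≥ 10^(14.0/10) = 25.119, so N = 26.

26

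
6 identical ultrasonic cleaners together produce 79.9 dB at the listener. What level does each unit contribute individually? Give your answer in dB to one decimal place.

Dividing the total intensity by 6 lowers the level by 10·log₁₀ 6 = 7.782 dB: L₁ = 79.9 − 7.782.

72.1 dB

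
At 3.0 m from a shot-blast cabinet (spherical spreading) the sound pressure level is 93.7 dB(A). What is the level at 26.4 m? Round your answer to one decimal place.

Spherical spreading from a point source gives a 20·log₁₀(r₂/r₁) drop.
L₂ = 93.7 − 20·log₁₀(26.4/3.0) = 93.7 − 18.890 = 74.81 dB(A).

74.8 dB(A)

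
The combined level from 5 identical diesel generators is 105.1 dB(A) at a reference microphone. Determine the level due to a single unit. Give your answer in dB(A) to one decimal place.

98.1 dB(A)

5 equal contributions raise the level by 10·log₁₀ 5 = 6.990 dB, so each unit alone gives 105.1 − 6.990.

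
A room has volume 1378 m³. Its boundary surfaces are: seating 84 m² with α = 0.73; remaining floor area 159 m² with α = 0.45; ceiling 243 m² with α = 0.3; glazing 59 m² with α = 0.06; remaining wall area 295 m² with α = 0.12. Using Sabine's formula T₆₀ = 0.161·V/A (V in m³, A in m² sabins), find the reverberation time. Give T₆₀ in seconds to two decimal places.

Summing Sᵢαᵢ: 84·0.73 + 159·0.45 + 243·0.3 + 59·0.06 + 295·0.12 = 244.71 m².
T₆₀ = 0.161·V/A = 0.161·1378/244.71 = 0.907 s.

0.91 s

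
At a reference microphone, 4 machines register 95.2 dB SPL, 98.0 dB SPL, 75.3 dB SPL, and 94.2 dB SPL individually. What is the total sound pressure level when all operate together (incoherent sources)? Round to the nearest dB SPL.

Incoherent sources combine by intensity addition: L_total = 10·log₁₀(Σ 10^(L_i/10)).
Σ 10^(L/10) = 10^(95.2/10) + 10^(98.0/10) + 10^(75.3/10) + 10^(94.2/10) = 1.229e+10.
L_total = 10·log₁₀(1.229e+10) = 100.89 dB SPL.

101 dB SPL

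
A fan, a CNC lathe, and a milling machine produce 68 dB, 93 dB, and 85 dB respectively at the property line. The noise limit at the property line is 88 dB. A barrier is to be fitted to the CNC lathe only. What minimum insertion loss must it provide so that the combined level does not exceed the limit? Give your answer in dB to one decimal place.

The untreated sources together contribute 10^(68/10) + 10^(85/10) = 3.225e+08, i.e. 85.09 dB.
The limit corresponds to 10^(88/10) = 6.310e+08; subtracting the fixed part leaves 3.084e+08 for the CNC lathe, i.e. 84.89 dB.
Required insertion loss = 93 − 84.89 = 8.11 dB.

8.1 dB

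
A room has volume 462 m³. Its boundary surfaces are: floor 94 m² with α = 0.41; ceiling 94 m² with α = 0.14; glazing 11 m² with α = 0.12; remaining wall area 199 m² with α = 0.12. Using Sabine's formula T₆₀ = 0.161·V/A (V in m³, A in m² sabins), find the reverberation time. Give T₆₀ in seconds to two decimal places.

A = Σ Sᵢαᵢ = 94·0.41 + 94·0.14 + 11·0.12 + 199·0.12 = 76.90 m².
T₆₀ = 0.161 × 462 / 76.90 = 0.967 s.

0.97 s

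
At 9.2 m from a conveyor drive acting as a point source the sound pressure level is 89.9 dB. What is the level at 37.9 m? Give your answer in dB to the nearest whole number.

Point-source attenuation: ΔL = 20·log₁₀(r₂/r₁) = 20·log₁₀(37.9/9.2) = 12.297 dB.
L₂ = 89.9 − 20·log₁₀(37.9/9.2) = 89.9 − 12.297 = 77.60 dB.

78 dB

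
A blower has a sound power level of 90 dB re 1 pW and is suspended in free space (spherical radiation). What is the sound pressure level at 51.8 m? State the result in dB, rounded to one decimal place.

44.7 dB

Free-field spherical radiation: L_p = L_w − 10·log₁₀(4π·r²), r = 51.8 m.
4π·r² = 3.372e+04 m², 10·log₁₀ of that is 45.279 dB.
L_p = 90 − 45.279 = 44.72 dB.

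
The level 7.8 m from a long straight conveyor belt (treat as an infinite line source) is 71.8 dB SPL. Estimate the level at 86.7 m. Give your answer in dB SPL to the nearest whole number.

61 dB SPL

Line-source attenuation: ΔL = 10·log₁₀(r₂/r₁) = 10·log₁₀(86.7/7.8) = 10.459 dB.
L₂ = 71.8 − 10·log₁₀(86.7/7.8) = 71.8 − 10.459 = 61.34 dB SPL.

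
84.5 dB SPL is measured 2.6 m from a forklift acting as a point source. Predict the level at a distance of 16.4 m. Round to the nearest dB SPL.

For a point source, L₂ = L₁ − 20·log₁₀(r₂/r₁).
L₂ = 84.5 − 20·log₁₀(16.4/2.6) = 84.5 − 15.997 = 68.50 dB SPL.

69 dB SPL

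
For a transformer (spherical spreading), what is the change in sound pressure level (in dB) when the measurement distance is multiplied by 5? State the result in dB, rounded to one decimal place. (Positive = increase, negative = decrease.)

With spherical spreading the level changes by −20·log₁₀(r₂/r₁).
ΔL = −20·log₁₀(5) = -13.98 dB.

-14.0 dB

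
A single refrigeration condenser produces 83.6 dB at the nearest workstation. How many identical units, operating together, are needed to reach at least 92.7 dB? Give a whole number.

9

The shortfall is 92.7 − 83.6 = 9.1 dB, and N units add 10·log₁₀ N, so need 10·log₁₀ N ≥ 9.1.
N ≥ 10^(9.1/10) = 8.128, so N = 9.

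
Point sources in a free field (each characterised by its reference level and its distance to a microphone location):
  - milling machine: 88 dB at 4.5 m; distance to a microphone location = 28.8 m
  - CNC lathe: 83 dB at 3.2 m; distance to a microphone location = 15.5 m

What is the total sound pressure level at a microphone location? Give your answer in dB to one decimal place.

Apply inverse-square spreading to bring every level to the receiver, then sum 10^(L/10).
milling machine: 88 − 20·log₁₀(28.8/4.5) = 88 − 16.12 = 71.88 dB.
CNC lathe: 83 − 20·log₁₀(15.5/3.2) = 83 − 13.70 = 69.30 dB.
Σ 10^(L/10) = 2.391e+07 → L_total = 10·log₁₀(2.391e+07) = 73.79 dB.

73.8 dB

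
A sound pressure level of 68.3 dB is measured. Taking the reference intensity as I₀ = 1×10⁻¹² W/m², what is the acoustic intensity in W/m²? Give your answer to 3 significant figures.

6.76e-06 W/m²

L = 10·log₁₀(I/I₀) ⇒ I = I₀·10^(L/10) = 10⁻¹² × 10^6.83.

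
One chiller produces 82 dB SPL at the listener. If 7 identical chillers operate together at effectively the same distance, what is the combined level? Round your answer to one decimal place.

90.5 dB SPL

L_total = L₁ + 10·log₁₀ N for N identical incoherent sources.
L_total = 82 + 10·log₁₀(7) = 82 + 8.451 = 90.45 dB SPL.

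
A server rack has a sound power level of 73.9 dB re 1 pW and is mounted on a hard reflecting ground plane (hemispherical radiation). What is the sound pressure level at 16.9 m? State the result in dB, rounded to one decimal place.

41.4 dB

Free-field hemispherical radiation: L_p = L_w − 10·log₁₀(2π·r²), r = 16.9 m.
2π·r² = 1795 m², 10·log₁₀ of that is 32.540 dB.
L_p = 73.9 − 32.540 = 41.36 dB.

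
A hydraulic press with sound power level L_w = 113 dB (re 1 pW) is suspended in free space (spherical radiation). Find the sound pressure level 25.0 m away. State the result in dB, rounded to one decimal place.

74.0 dB

Free-field spherical radiation: L_p = L_w − 10·log₁₀(4π·r²), r = 25.0 m.
4π·r² = 7854 m², 10·log₁₀ of that is 38.951 dB.
L_p = 113 − 38.951 = 74.05 dB.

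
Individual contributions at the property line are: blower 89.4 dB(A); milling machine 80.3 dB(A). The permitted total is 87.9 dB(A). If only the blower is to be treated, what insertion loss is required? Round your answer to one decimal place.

The untreated sources together contribute 10^(80.3/10) = 1.072e+08, i.e. 80.30 dB(A).
The limit corresponds to 10^(87.9/10) = 6.166e+08; subtracting the fixed part leaves 5.094e+08 for the blower, i.e. 87.07 dB(A).
So the blower must be reduced from 89.4 to 87.07 dB(A): IL = 2.33 dB.

2.3 dB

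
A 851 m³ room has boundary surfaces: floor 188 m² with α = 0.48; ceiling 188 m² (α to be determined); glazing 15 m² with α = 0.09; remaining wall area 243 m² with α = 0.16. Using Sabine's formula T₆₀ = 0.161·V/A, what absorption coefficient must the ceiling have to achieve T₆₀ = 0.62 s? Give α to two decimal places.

Required total absorption A = 0.161·851/0.62 = 220.99 m².
Absorption from the other surfaces = 188·0.48 + 15·0.09 + 243·0.16 = 130.47 m², so the ceiling must supply 90.52 m² over 188 m².
α = 90.52/188 = 0.481.

0.48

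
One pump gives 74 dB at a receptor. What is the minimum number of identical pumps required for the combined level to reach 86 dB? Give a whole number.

16

Need L₁ + 10·log₁₀ N ≥ 86, i.e. log₁₀ N ≥ 1.20.
N ≥ 10^(12.0/10) = 15.849, so N = 16.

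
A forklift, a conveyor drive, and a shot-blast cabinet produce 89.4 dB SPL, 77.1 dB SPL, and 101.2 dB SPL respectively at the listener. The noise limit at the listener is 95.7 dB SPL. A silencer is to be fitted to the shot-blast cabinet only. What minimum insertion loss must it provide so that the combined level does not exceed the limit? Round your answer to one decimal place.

6.7 dB

Fixed contribution from the other sources: Σ 10^(L/10) = 10^(89.4/10) + 10^(77.1/10) = 9.222e+08 (89.65 dB SPL).
The limit corresponds to 10^(95.7/10) = 3.715e+09; subtracting the fixed part leaves 2.793e+09 for the shot-blast cabinet, i.e. 94.46 dB SPL.
So the shot-blast cabinet must be reduced from 101.2 to 94.46 dB SPL: IL = 6.74 dB.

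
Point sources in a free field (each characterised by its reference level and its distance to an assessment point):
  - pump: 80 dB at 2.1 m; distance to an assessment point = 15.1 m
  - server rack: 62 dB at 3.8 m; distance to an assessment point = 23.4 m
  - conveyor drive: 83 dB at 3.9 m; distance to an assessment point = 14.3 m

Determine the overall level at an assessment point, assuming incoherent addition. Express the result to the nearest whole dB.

72 dB

Apply inverse-square spreading to bring every level to the receiver, then sum 10^(L/10).
pump: 80 − 20·log₁₀(15.1/2.1) = 80 − 17.14 = 62.86 dB.
server rack: 62 − 20·log₁₀(23.4/3.8) = 62 − 15.79 = 46.21 dB.
conveyor drive: 83 − 20·log₁₀(14.3/3.9) = 83 − 11.29 = 71.71 dB.
Σ 10^(L/10) = 1.682e+07 → L_total = 10·log₁₀(1.682e+07) = 72.26 dB.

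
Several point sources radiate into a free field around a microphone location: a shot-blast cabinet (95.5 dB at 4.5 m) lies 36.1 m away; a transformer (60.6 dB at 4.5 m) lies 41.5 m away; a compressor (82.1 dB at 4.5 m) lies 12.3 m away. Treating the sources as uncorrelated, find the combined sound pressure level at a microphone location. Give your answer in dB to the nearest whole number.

Apply inverse-square spreading to bring every level to the receiver, then sum 10^(L/10).
shot-blast cabinet: 95.5 − 20·log₁₀(36.1/4.5) = 95.5 − 18.09 = 77.41 dB.
transformer: 60.6 − 20·log₁₀(41.5/4.5) = 60.6 − 19.30 = 41.30 dB.
compressor: 82.1 − 20·log₁₀(12.3/4.5) = 82.1 − 8.73 = 73.37 dB.
Σ 10^(L/10) = 7.685e+07 → L_total = 10·log₁₀(7.685e+07) = 78.86 dB.

79 dB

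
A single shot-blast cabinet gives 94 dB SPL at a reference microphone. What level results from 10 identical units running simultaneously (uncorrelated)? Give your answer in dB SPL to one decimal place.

N identical incoherent sources raise the level by 10·log₁₀ N.
L_total = 94 + 10·log₁₀(10) = 94 + 10.000 = 104.00 dB SPL.

104.0 dB SPL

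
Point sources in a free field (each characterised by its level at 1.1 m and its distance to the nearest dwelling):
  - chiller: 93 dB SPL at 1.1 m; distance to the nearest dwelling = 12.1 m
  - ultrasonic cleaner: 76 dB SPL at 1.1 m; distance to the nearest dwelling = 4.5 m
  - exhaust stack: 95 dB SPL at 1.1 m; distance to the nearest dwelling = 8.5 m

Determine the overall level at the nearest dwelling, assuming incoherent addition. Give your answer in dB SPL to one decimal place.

78.6 dB SPL

First find each source's level at the receiver (point-source: −20·log₁₀(r/r_ref)), then combine on an intensity basis.
chiller: 93 − 20·log₁₀(12.1/1.1) = 93 − 20.83 = 72.17 dB SPL.
ultrasonic cleaner: 76 − 20·log₁₀(4.5/1.1) = 76 − 12.24 = 63.76 dB SPL.
exhaust stack: 95 − 20·log₁₀(8.5/1.1) = 95 − 17.76 = 77.24 dB SPL.
Σ 10^(L/10) = 7.183e+07 → L_total = 10·log₁₀(7.183e+07) = 78.56 dB SPL.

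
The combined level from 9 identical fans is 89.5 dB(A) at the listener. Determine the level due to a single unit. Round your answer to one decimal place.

Dividing the total intensity by 9 lowers the level by 10·log₁₀ 9 = 9.542 dB: L₁ = 89.5 − 9.542.

80.0 dB(A)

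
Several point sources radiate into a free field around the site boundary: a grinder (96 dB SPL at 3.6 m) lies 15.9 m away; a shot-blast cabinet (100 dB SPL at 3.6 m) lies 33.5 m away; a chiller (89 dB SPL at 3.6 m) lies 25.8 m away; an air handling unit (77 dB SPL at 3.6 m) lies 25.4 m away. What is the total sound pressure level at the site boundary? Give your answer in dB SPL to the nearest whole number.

First find each source's level at the receiver (point-source: −20·log₁₀(r/r_ref)), then combine on an intensity basis.
grinder: 96 − 20·log₁₀(15.9/3.6) = 96 − 12.90 = 83.10 dB SPL.
shot-blast cabinet: 100 − 20·log₁₀(33.5/3.6) = 100 − 19.37 = 80.63 dB SPL.
chiller: 89 − 20·log₁₀(25.8/3.6) = 89 − 17.11 = 71.89 dB SPL.
air handling unit: 77 − 20·log₁₀(25.4/3.6) = 77 − 16.97 = 60.03 dB SPL.
Σ 10^(L/10) = 3.360e+08 → L_total = 10·log₁₀(3.360e+08) = 85.26 dB SPL.

85 dB SPL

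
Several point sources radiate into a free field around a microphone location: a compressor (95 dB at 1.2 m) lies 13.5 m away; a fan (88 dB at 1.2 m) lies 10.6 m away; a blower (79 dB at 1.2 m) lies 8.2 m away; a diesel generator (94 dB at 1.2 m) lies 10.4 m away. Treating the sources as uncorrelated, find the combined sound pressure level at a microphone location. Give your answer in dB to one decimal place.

78.3 dB

Apply inverse-square spreading to bring every level to the receiver, then sum 10^(L/10).
compressor: 95 − 20·log₁₀(13.5/1.2) = 95 − 21.02 = 73.98 dB.
fan: 88 − 20·log₁₀(10.6/1.2) = 88 − 18.92 = 69.08 dB.
blower: 79 − 20·log₁₀(8.2/1.2) = 79 − 16.69 = 62.31 dB.
diesel generator: 94 − 20·log₁₀(10.4/1.2) = 94 − 18.76 = 75.24 dB.
Σ 10^(L/10) = 6.822e+07 → L_total = 10·log₁₀(6.822e+07) = 78.34 dB.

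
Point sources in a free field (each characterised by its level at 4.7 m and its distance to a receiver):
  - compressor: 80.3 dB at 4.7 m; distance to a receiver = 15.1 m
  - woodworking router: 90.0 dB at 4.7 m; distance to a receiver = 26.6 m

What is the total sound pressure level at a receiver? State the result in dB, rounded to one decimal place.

76.2 dB

Propagate each source to the receiver with L = L_ref − 20·log₁₀(r/r_ref), then add intensities.
compressor: 80.3 − 20·log₁₀(15.1/4.7) = 80.3 − 10.14 = 70.16 dB.
woodworking router: 90.0 − 20·log₁₀(26.6/4.7) = 90.0 − 15.06 = 74.94 dB.
Σ 10^(L/10) = 4.160e+07 → L_total = 10·log₁₀(4.160e+07) = 76.19 dB.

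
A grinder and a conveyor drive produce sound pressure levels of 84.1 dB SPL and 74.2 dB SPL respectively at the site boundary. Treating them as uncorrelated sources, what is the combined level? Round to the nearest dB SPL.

For uncorrelated sources the intensities add, so convert each level to linear form, sum, and take 10·log₁₀ of the total.
Σ 10^(L/10) = 10^(84.1/10) + 10^(74.2/10) = 2.833e+08.
L_total = 10·log₁₀(2.833e+08) = 84.52 dB SPL.

85 dB SPL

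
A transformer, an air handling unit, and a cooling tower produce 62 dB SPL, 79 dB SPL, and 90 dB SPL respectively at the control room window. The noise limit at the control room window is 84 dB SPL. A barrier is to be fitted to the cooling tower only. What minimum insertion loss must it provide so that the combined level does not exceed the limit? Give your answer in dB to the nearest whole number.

8 dB

Fixed contribution from the other sources: Σ 10^(L/10) = 10^(62/10) + 10^(79/10) = 8.102e+07 (79.09 dB SPL).
To meet 84 dB SPL overall, the treated cooling tower may contribute at most 10^(84/10) − 8.102e+07 = 1.702e+08, i.e. 82.31 dB SPL.
Required insertion loss = 90 − 82.31 = 7.69 dB.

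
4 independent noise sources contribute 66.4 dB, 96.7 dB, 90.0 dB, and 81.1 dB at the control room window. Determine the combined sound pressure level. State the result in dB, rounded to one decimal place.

97.6 dB

Incoherent sources combine by intensity addition: L_total = 10·log₁₀(Σ 10^(L_i/10)).
Σ 10^(L/10) = 10^(66.4/10) + 10^(96.7/10) + 10^(90.0/10) + 10^(81.1/10) = 5.811e+09.
L_total = 10·log₁₀(5.811e+09) = 97.64 dB.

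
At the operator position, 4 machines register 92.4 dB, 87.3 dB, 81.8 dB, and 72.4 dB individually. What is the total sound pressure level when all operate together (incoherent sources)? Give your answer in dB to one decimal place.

For uncorrelated sources the intensities add, so convert each level to linear form, sum, and take 10·log₁₀ of the total.
Σ 10^(L/10) = 10^(92.4/10) + 10^(87.3/10) + 10^(81.8/10) + 10^(72.4/10) = 2.444e+09.
L_total = 10·log₁₀(2.444e+09) = 93.88 dB.

93.9 dB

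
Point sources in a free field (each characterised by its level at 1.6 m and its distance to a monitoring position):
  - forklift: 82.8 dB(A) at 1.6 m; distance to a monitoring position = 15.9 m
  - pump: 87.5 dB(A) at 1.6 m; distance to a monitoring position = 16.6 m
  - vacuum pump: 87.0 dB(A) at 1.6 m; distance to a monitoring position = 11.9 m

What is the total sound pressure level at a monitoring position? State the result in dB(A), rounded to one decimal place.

Apply inverse-square spreading to bring every level to the receiver, then sum 10^(L/10).
forklift: 82.8 − 20·log₁₀(15.9/1.6) = 82.8 − 19.95 = 62.85 dB(A).
pump: 87.5 − 20·log₁₀(16.6/1.6) = 87.5 − 20.32 = 67.18 dB(A).
vacuum pump: 87.0 − 20·log₁₀(11.9/1.6) = 87.0 − 17.43 = 69.57 dB(A).
Σ 10^(L/10) = 1.621e+07 → L_total = 10·log₁₀(1.621e+07) = 72.10 dB(A).

72.1 dB(A)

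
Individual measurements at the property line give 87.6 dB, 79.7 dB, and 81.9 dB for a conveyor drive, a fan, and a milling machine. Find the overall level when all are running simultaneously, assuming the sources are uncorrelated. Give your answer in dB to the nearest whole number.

Incoherent sources combine by intensity addition: L_total = 10·log₁₀(Σ 10^(L_i/10)).
Σ 10^(L/10) = 10^(87.6/10) + 10^(79.7/10) + 10^(81.9/10) = 8.236e+08.
L_total = 10·log₁₀(8.236e+08) = 89.16 dB.

89 dB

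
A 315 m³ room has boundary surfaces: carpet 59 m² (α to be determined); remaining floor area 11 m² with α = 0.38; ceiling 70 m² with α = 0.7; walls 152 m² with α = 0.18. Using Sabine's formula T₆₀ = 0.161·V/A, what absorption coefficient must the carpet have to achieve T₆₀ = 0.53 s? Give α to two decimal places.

0.26

Required total absorption A = 0.161·315/0.53 = 95.69 m².
Absorption from the other surfaces = 11·0.38 + 70·0.7 + 152·0.18 = 80.54 m², so the carpet must supply 15.15 m² over 59 m².
α = 15.15/59 = 0.257.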